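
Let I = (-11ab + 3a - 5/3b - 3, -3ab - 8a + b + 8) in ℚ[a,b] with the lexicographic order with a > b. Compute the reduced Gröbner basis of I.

G = {a - 16/97b - 1, b² + 161/24b}

f_1 = -11ab + 3a - 5/3b - 3, LT = ab.
f_2 = -3ab - 8a + b + 8, LT = ab.

S(f_1,f_2): lcm = ab. S = -97/33a + 16/33b + 97/33.
  leading term a: no divisor's leading term divides it; move -97/33a to the remainder.
  leading term b: no divisor's leading term divides it; move 16/33b to the remainder.
  leading term 1: no divisor's leading term divides it; move 97/33 to the remainder.
  remainder -97/33a + 16/33b + 97/33 ≠ 0; add g_3 = -97/33a + 16/33b + 97/33 to the basis.

S(f_1,g_3): lcm = ab. S = -3/11a + 16/97b² + 38/33b + 3/11.
  leading term a: subtract (9/97)·g_3 from -3/11a + 16/97b² + 38/33b + 3/11 → 16/97b² + 322/291b
  leading term b²: no divisor's leading term divides it; move 16/97b² to the remainder.
  leading term b: no divisor's leading term divides it; move 322/291b to the remainder.
  remainder 16/97b² + 322/291b ≠ 0; add g_4 = 16/97b² + 322/291b to the basis.

The other S-polynomials (S(f_2,g_3), S(f_1,g_4), S(f_2,g_4), S(g_3,g_4)) all reduce to 0 modulo the current basis, so we have a Gröbner basis.
Inter-reduce: drop elements whose leading term is divisible by another's, tail-reduce, and make monic.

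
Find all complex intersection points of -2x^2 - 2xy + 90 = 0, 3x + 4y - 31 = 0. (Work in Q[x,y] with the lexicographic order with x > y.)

{(5, 4), (-36, 139/4)}

Compute a lex Gröbner basis by Buchberger's algorithm.
f_1 = -2x^2 - 2xy + 90, LT = x^2.
f_2 = 3x + 4y - 31, LT = x.

S(f_1,f_2): lcm = x^2. S = -1/3xy + 31/3x - 45.
  reduce S modulo (f_1, f_2):
  remainder 4/9y^2 - 155/9y + 556/9 ≠ 0; add h_3 = 4/9y^2 - 155/9y + 556/9 to the basis.

The other S-polynomials (S(f_1,h_3), S(f_2,h_3)) all reduce to 0 modulo the current basis, so we have a Gröbner basis.
Inter-reduce: drop elements whose leading term is divisible by another's, tail-reduce, and make monic.
Reduced Gröbner basis: {x + 4/3y - 31/3, y^2 - 155/4y + 139}.

The lex basis is triangular: the last element involves only y. Solving y^2 - 155/4y + 139 = 0 gives y ∈ {4, 139/4}; substituting each value into the earlier elements determines the remaining variables.
  y = 4: the earlier basis element becomes x - 5 = 0, giving x = 5 — point (5, 4).
  y = 139/4: the earlier basis element becomes x + 36 = 0, giving x = -36 — point (-36, 139/4).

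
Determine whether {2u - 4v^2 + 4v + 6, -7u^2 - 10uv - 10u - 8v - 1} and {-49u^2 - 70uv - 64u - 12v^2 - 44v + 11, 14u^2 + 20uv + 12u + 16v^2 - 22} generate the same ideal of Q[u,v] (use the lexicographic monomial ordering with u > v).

Yes, the ideals are equal.

For a fixed monomial order, each ideal has a unique reduced Gröbner basis; comparing bases decides equality.
Buchberger on the first generating set:
f_1 = 2u - 4v^2 + 4v + 6, LT = u.
f_2 = -7u^2 - 10uv - 10u - 8v - 1, LT = u^2.

S(f_1,f_2): lcm = u^2. S = -2uv^2 + 4/7uv + 11/7u - 8/7v - 1/7.
  leading term uv^2: subtract (-v^2)·f_1 from -2uv^2 + 4/7uv + 11/7u - 8/7v - 1/7 → 4/7uv + 11/7u - 4v^4 + 4v^3 + 6v^2 - 8/7v - 1/7
  leading term uv: subtract (2/7v)·f_1 from 4/7uv + 11/7u - 4v^4 + 4v^3 + 6v^2 - 8/7v - 1/7 → 11/7u - 4v^4 + 36/7v^3 + 34/7v^2 - 20/7v - 1/7
  leading term u: subtract (11/14)·f_1 from 11/7u - 4v^4 + 36/7v^3 + 34/7v^2 - 20/7v - 1/7 → -4v^4 + 36/7v^3 + 8v^2 - 6v - 34/7
  leading term v^4: no divisor's leading term divides it; move -4v^4 to the remainder.
  leading term v^3: no divisor's leading term divides it; move 36/7v^3 to the remainder.
  leading term v^2: no divisor's leading term divides it; move 8v^2 to the remainder.
  leading term v: no divisor's leading term divides it; move -6v to the remainder.
  leading term 1: no divisor's leading term divides it; move -34/7 to the remainder.
  remainder -4v^4 + 36/7v^3 + 8v^2 - 6v - 34/7 ≠ 0; add g_3 = -4v^4 + 36/7v^3 + 8v^2 - 6v - 34/7 to the basis.

S(f_1,g_3): leading monomials are coprime, so the S-polynomial reduces to 0 (Buchberger's first criterion).
S(f_2,g_3): leading monomials are coprime, so the S-polynomial reduces to 0 (Buchberger's first criterion).
Every S-polynomial of the final basis reduces to 0, so we have a Gröbner basis.
Inter-reduce: drop elements whose leading term is divisible by another's, tail-reduce, and make monic.
Reduced Gröbner basis: {u - 2v^2 + 2v + 3, v^4 - 9/7v^3 - 2v^2 + 3/2v + 17/14}.

Buchberger on the second generating set:
h_1 = -49u^2 - 70uv - 64u - 12v^2 - 44v + 11, LT = u^2.
h_2 = 14u^2 + 20uv + 12u + 16v^2 - 22, LT = u^2.

S(h_1,h_2): lcm = u^2. S = 22/49u - 44/49v^2 + 44/49v + 66/49.
  leading term u: no divisor's leading term divides it; move 22/49u to the remainder.
  leading term v^2: no divisor's leading term divides it; move -44/49v^2 to the remainder.
  leading term v: no divisor's leading term divides it; move 44/49v to the remainder.
  leading term 1: no divisor's leading term divides it; move 66/49 to the remainder.
  remainder 22/49u - 44/49v^2 + 44/49v + 66/49 ≠ 0; add k_3 = 22/49u - 44/49v^2 + 44/49v + 66/49 to the basis.

S(h_1,k_3): lcm = u^2. S = 2uv^2 - 4/7uv - 83/49u + 12/49v^2 + 44/49v - 11/49.
  leading term uv^2: subtract (49/11v^2)·k_3 from 2uv^2 - 4/7uv - 83/49u + 12/49v^2 + 44/49v - 11/49 → -4/7uv - 83/49u + 4v^4 - 4v^3 - 282/49v^2 + 44/49v - 11/49
  leading term uv: subtract (-14/11v)·k_3 from -4/7uv - 83/49u + 4v^4 - 4v^3 - 282/49v^2 + 44/49v - 11/49 → -83/49u + 4v^4 - 36/7v^3 - 226/49v^2 + 128/49v - 11/49
  leading term u: subtract (-83/22)·k_3 from -83/49u + 4v^4 - 36/7v^3 - 226/49v^2 + 128/49v - 11/49 → 4v^4 - 36/7v^3 - 8v^2 + 6v + 34/7
  leading term v^4: no divisor's leading term divides it; move 4v^4 to the remainder.
  leading term v^3: no divisor's leading term divides it; move -36/7v^3 to the remainder.
  leading term v^2: no divisor's leading term divides it; move -8v^2 to the remainder.
  leading term v: no divisor's leading term divides it; move 6v to the remainder.
  leading term 1: no divisor's leading term divides it; move 34/7 to the remainder.
  remainder 4v^4 - 36/7v^3 - 8v^2 + 6v + 34/7 ≠ 0; add k_4 = 4v^4 - 36/7v^3 - 8v^2 + 6v + 34/7 to the basis.

S(h_2,k_3): lcm = u^2. S = 2uv^2 - 4/7uv - 15/7u + 8/7v^2 - 11/7.
  leading term uv^2: subtract (49/11v^2)·k_3 from 2uv^2 - 4/7uv - 15/7u + 8/7v^2 - 11/7 → -4/7uv - 15/7u + 4v^4 - 4v^3 - 34/7v^2 - 11/7
  leading term uv: subtract (-14/11v)·k_3 from -4/7uv - 15/7u + 4v^4 - 4v^3 - 34/7v^2 - 11/7 → -15/7u + 4v^4 - 36/7v^3 - 26/7v^2 + 12/7v - 11/7
  leading term u: subtract (-105/22)·k_3 from -15/7u + 4v^4 - 36/7v^3 - 26/7v^2 + 12/7v - 11/7 → 4v^4 - 36/7v^3 - 8v^2 + 6v + 34/7
  leading term v^4: subtract (1)·k_4 from 4v^4 - 36/7v^3 - 8v^2 + 6v + 34/7 → 0
  remainder 0.

S(h_1,k_4): leading monomials are coprime, so the S-polynomial reduces to 0 (Buchberger's first criterion).
S(h_2,k_4): leading monomials are coprime, so the S-polynomial reduces to 0 (Buchberger's first criterion).
S(k_3,k_4): leading monomials are coprime, so the S-polynomial reduces to 0 (Buchberger's first criterion).
Every S-polynomial of the final basis reduces to 0, so we have a Gröbner basis.
Inter-reduce: drop elements whose leading term is divisible by another's, tail-reduce, and make monic.
Reduced Gröbner basis: {u - 2v^2 + 2v + 3, v^4 - 9/7v^3 - 2v^2 + 3/2v + 17/14}.

Same reduced basis, so the two generating sets span the same ideal.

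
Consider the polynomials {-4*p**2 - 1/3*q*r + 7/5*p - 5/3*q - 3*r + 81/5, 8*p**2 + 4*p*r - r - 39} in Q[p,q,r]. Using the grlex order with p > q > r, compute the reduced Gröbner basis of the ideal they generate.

G = {q**2*r + 3*q*r**2 + 129/5*p*q + 5*q**2 + 36*q*r + 27*r**2 + 153/10*p + 312/5*q - 387/10*r - 189/10, p**2 + 1/12*q*r - 7/20*p + 5/12*q + 3/4*r - 81/20, p*r - 1/6*q*r + 7/10*p - 5/6*q - 7/4*r - 33/20}

f_1 = -4*p**2 - 1/3*q*r + 7/5*p - 5/3*q - 3*r + 81/5, LT = p**2.
f_2 = 8*p**2 + 4*p*r - r - 39, LT = p**2.

S(f_1,f_2): lcm = p**2. S = -1/2*p*r + 1/12*q*r - 7/20*p + 5/12*q + 7/8*r + 33/40.
  leading term p*r: no divisor's leading term divides it; move -1/2*p*r to the remainder.
  leading term q*r: no divisor's leading term divides it; move 1/12*q*r to the remainder.
  leading term p: no divisor's leading term divides it; move -7/20*p to the remainder.
  leading term q: no divisor's leading term divides it; move 5/12*q to the remainder.
  leading term r: no divisor's leading term divides it; move 7/8*r to the remainder.
  leading term 1: no divisor's leading term divides it; move 33/40 to the remainder.
  remainder -1/2*p*r + 1/12*q*r - 7/20*p + 5/12*q + 7/8*r + 33/40 ≠ 0; add g_3 = -1/2*p*r + 1/12*q*r - 7/20*p + 5/12*q + 7/8*r + 33/40 to the basis.

S(f_1,g_3): lcm = p**2*r. S = 1/6*p*q*r + 1/12*q*r**2 - 7/10*p**2 + 5/6*p*q + 7/5*p*r + 5/12*q*r + 3/4*r**2 + 33/20*p - 81/20*r.
  leading term p*q*r: subtract (-1/3*q)·g_3 from 1/6*p*q*r + 1/12*q*r**2 - 7/10*p**2 + 5/6*p*q + 7/5*p*r + 5/12*q*r + 3/4*r**2 + 33/20*p - 81/20*r → 1/36*q**2*r + 1/12*q*r**2 - 7/10*p**2 + 43/60*p*q + 7/5*p*r + 5/36*q**2 + 17/24*q*r + 3/4*r**2 + 33/20*p + 11/40*q - 81/20*r
  leading term q**2*r: no divisor's leading term divides it; move 1/36*q**2*r to the remainder.
  leading term q*r**2: no divisor's leading term divides it; move 1/12*q*r**2 to the remainder.
  leading term p**2: subtract (7/40)·f_1 from -7/10*p**2 + 43/60*p*q + 7/5*p*r + 5/36*q**2 + 17/24*q*r + 3/4*r**2 + 33/20*p + 11/40*q - 81/20*r → 43/60*p*q + 7/5*p*r + 5/36*q**2 + 23/30*q*r + 3/4*r**2 + 281/200*p + 17/30*q - 141/40*r - 567/200
  leading term p*q: no divisor's leading term divides it; move 43/60*p*q to the remainder.
  leading term p*r: subtract (-14/5)·g_3 from 7/5*p*r + 5/36*q**2 + 23/30*q*r + 3/4*r**2 + 281/200*p + 17/30*q - 141/40*r - 567/200 → 5/36*q**2 + q*r + 3/4*r**2 + 17/40*p + 26/15*q - 43/40*r - 21/40
  leading term q**2: no divisor's leading term divides it; move 5/36*q**2 to the remainder.
  leading term q*r: no divisor's leading term divides it; move q*r to the remainder.
  leading term r**2: no divisor's leading term divides it; move 3/4*r**2 to the remainder.
  leading term p: no divisor's leading term divides it; move 17/40*p to the remainder.
  leading term q: no divisor's leading term divides it; move 26/15*q to the remainder.
  leading term r: no divisor's leading term divides it; move -43/40*r to the remainder.
  leading term 1: no divisor's leading term divides it; move -21/40 to the remainder.
  remainder 1/36*q**2*r + 1/12*q*r**2 + 43/60*p*q + 5/36*q**2 + q*r + 3/4*r**2 + 17/40*p + 26/15*q - 43/40*r - 21/40 ≠ 0; add g_4 = 1/36*q**2*r + 1/12*q*r**2 + 43/60*p*q + 5/36*q**2 + q*r + 3/4*r**2 + 17/40*p + 26/15*q - 43/40*r - 21/40 to the basis.

The other S-polynomials (S(f_2,g_3), S(f_1,g_4), S(f_2,g_4), S(g_3,g_4)) all reduce to 0 modulo the current basis, so we have a Gröbner basis.
Inter-reduce: drop elements whose leading term is divisible by another's, tail-reduce, and make monic.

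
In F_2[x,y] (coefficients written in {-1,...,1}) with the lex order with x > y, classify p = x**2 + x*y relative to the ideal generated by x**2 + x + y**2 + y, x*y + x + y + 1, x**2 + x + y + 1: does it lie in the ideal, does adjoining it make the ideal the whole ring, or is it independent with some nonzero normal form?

First compute the reduced Gröbner basis of I by Buchberger's algorithm.
f_1 = x**2 + x + y**2 + y, LT = x**2.
f_2 = x*y + x + y + 1, LT = x*y.
f_3 = x**2 + x + y + 1, LT = x**2.

S(f_1,f_2): lcm = x**2*y. S = x**2 + x + y**3 + y**2.
  leading term x**2: subtract (1)·f_1 from x**2 + x + y**3 + y**2 → y**3 + y
  leading term y**3: no divisor's leading term divides it; move y**3 to the remainder.
  leading term y: no divisor's leading term divides it; move y to the remainder.
  remainder y**3 + y ≠ 0; add h_4 = y**3 + y to the basis.

S(f_1,f_3): lcm = x**2. S = y**2 + 1.
  leading term y**2: no divisor's leading term divides it; move y**2 to the remainder.
  leading term 1: no divisor's leading term divides it; move 1 to the remainder.
  remainder y**2 + 1 ≠ 0; add h_5 = y**2 + 1 to the basis.

S(f_2,f_3): lcm = x**2*y. S = x**2 + x + y**2 + y.
  leading term x**2: subtract (1)·f_1 from x**2 + x + y**2 + y → 0
  remainder 0.

S(f_1,h_4): leading monomials are coprime, so the S-polynomial reduces to 0 (Buchberger's first criterion).
S(f_2,h_4): lcm = x*y**3. S = x*y**2 + x*y + y**3 + y**2.
  leading term x*y**2: subtract (y)·f_2 from x*y**2 + x*y + y**3 + y**2 → y**3 + y
  leading term y**3: subtract (1)·h_4 from y**3 + y → 0
  remainder 0.

S(f_3,h_4): leading monomials are coprime, so the S-polynomial reduces to 0 (Buchberger's first criterion).
S(f_1,h_5): leading monomials are coprime, so the S-polynomial reduces to 0 (Buchberger's first criterion).
S(f_2,h_5): lcm = x*y**2. S = x*y + x + y**2 + y.
  leading term x*y: subtract (1)·f_2 from x*y + x + y**2 + y → y**2 + 1
  leading term y**2: subtract (1)·h_5 from y**2 + 1 → 0
  remainder 0.

S(f_3,h_5): leading monomials are coprime, so the S-polynomial reduces to 0 (Buchberger's first criterion).
S(h_4,h_5): lcm = y**3. S = 0.
  remainder 0.

Every S-polynomial of the final basis reduces to 0, so we have a Gröbner basis.
Inter-reduce: drop elements whose leading term is divisible by another's, tail-reduce, and make monic.
Reduced Gröbner basis: {x**2 + x + y + 1, x*y + x + y + 1, y**2 + 1}.
Label its elements g_1 = x**2 + x + y + 1, g_2 = x*y + x + y + 1, g_3 = y**2 + 1.

Reduce p = x**2 + x*y modulo G:
  leading term x**2: subtract (1)·g_1 from x**2 + x*y → x*y + x + y + 1
  leading term x*y: subtract (1)·g_2 from x*y + x + y + 1 → 0
  normal form = 0.
Since the normal form is 0, p ∈ I.

x**2 + x*y lies in I (it reduces to 0).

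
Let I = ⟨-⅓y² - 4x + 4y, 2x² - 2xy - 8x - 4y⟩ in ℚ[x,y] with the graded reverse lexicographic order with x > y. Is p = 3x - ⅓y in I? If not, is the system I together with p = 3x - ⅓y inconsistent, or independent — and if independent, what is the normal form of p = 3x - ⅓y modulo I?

3x - ⅓y is independent of I; its normal form modulo I is 3x - ⅓y.

First compute the reduced Gröbner basis of I by Buchberger's algorithm.
f_1 = -⅓y² - 4x + 4y, LT = y².
f_2 = 2x² - 2xy - 8x - 4y, LT = x².

S(f_1,f_2): leading monomials are coprime, so the S-polynomial reduces to 0 (Buchberger's first criterion).
Every S-polynomial of the final basis reduces to 0, so we have a Gröbner basis.
Inter-reduce: drop elements whose leading term is divisible by another's, tail-reduce, and make monic.
Reduced Gröbner basis: {x² - xy - 4x - 2y, y² + 12x - 12y}.
Label its elements g_1 = x² - xy - 4x - 2y, g_2 = y² + 12x - 12y.

Reduce p = 3x - ⅓y modulo G:
  leading term x: no divisor's leading term divides it; move 3x to the remainder.
  leading term y: no divisor's leading term divides it; move -⅓y to the remainder.
  normal form = 3x - ⅓y.
The normal form is nonzero, so p ∉ I. Since p minus its normal form lies in I, I + (p) = I + (r) where r = 3x - ⅓y; decide whether this ideal is the whole ring.
Run Buchberger on G together with r (pairs among the g_i already reduce to 0 since G is a Gröbner basis):
g_1 = x² - xy - 4x - 2y, LT = x².
g_2 = y² + 12x - 12y, LT = y².
r = 3x - ⅓y, LT = x.

S(g_1,g_2): leading monomials are coprime, so the S-polynomial reduces to 0 (Buchberger's first criterion).
S(g_1,r): lcm = x². S = -8/9xy - 4x - 2y.
  leading term xy: subtract (-8/27y)·r from -8/9xy - 4x - 2y → -8/81y² - 4x - 2y
  leading term y²: subtract (-8/81)·g_2 from -8/81y² - 4x - 2y → -76/27x - 86/27y
  leading term x: subtract (-76/81)·r from -76/27x - 86/27y → -850/243y
  leading term y: no divisor's leading term divides it; move -850/243y to the remainder.
  remainder -850/243y ≠ 0; add m_4 = -850/243y to the basis.

S(g_2,r): leading monomials are coprime, so the S-polynomial reduces to 0 (Buchberger's first criterion).
S(g_1,m_4): leading monomials are coprime, so the S-polynomial reduces to 0 (Buchberger's first criterion).
S(g_2,m_4): lcm = y². S = 12x - 12y.
  leading term x: subtract (4)·r from 12x - 12y → -32/3y
  leading term y: subtract (1296/425)·m_4 from -32/3y → 0
  remainder 0.

S(r,m_4): leading monomials are coprime, so the S-polynomial reduces to 0 (Buchberger's first criterion).
Every S-polynomial of the final basis reduces to 0, so we have a Gröbner basis.
Inter-reduce: drop elements whose leading term is divisible by another's, tail-reduce, and make monic.
Reduced Gröbner basis: {x, y}.
The reduced Gröbner basis of I + (p) is {x, y} ≠ {1}, a proper ideal, so the enlarged system stays consistent: p is independent of I, with normal form 3x - ⅓y.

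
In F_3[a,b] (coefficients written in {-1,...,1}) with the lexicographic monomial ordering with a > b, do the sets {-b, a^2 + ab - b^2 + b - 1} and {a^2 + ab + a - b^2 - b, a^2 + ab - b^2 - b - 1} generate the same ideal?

No, the ideals differ.

Two ideals are equal iff their reduced Gröbner bases coincide (the reduced basis is unique for a fixed ordering).
Buchberger on the first generating set:
f_1 = -b, LT = b.
f_2 = a^2 + ab - b^2 + b - 1, LT = a^2.

The S-polynomials (S(f_1,f_2)) all reduce to 0 modulo the current basis, so we have a Gröbner basis.
Inter-reduce: drop elements whose leading term is divisible by another's, tail-reduce, and make monic.
Reduced Gröbner basis: {a^2 - 1, b}.

Buchberger on the second generating set:
h_1 = a^2 + ab + a - b^2 - b, LT = a^2.
h_2 = a^2 + ab - b^2 - b - 1, LT = a^2.

S(h_1,h_2): lcm = a^2. S = a + 1.
  leading term a: no divisor's leading term divides it; move a to the remainder.
  leading term 1: no divisor's leading term divides it; move 1 to the remainder.
  remainder a + 1 ≠ 0; add k_3 = a + 1 to the basis.

S(h_1,k_3): lcm = a^2. S = ab - b^2 - b.
  leading term ab: subtract (b)·k_3 from ab - b^2 - b → -b^2 + b
  leading term b^2: no divisor's leading term divides it; move -b^2 to the remainder.
  leading term b: no divisor's leading term divides it; move b to the remainder.
  remainder -b^2 + b ≠ 0; add k_4 = -b^2 + b to the basis.

The other S-polynomials (S(h_2,k_3), S(h_1,k_4), S(h_2,k_4), S(k_3,k_4)) all reduce to 0 modulo the current basis, so we have a Gröbner basis.
Inter-reduce: drop elements whose leading term is divisible by another's, tail-reduce, and make monic.
Reduced Gröbner basis: {a + 1, b^2 - b}.

Since the reduced bases disagree, the two ideals are not the same.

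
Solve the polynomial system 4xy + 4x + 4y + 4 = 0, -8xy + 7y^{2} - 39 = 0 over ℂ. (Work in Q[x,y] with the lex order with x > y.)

{(-1, -3), (4, -1), (-1, 13/7)}

Compute a lex Gröbner basis by Buchberger's algorithm.
f_1 = 4xy + 4x + 4y + 4, LT = xy.
f_2 = -8xy + 7y^{2} - 39, LT = xy.

S(f_1,f_2): lcm = xy. S = x + \tfrac{7}{8}y^{2} + y - \tfrac{31}{8}.
  leading term x: no divisor's leading term divides it; move x to the remainder.
  leading term y^{2}: no divisor's leading term divides it; move \tfrac{7}{8}y^{2} to the remainder.
  leading term y: no divisor's leading term divides it; move y to the remainder.
  leading term 1: no divisor's leading term divides it; move -\tfrac{31}{8} to the remainder.
  remainder x + \tfrac{7}{8}y^{2} + y - \tfrac{31}{8} ≠ 0; add h_3 = x + \tfrac{7}{8}y^{2} + y - \tfrac{31}{8} to the basis.

S(f_1,h_3): lcm = xy. S = x - \tfrac{7}{8}y^{3} - y^{2} + \tfrac{39}{8}y + 1.
  leading term x: subtract (1)·h_3 from x - \tfrac{7}{8}y^{3} - y^{2} + \tfrac{39}{8}y + 1 → -\tfrac{7}{8}y^{3} - \tfrac{15}{8}y^{2} + \tfrac{31}{8}y + \tfrac{39}{8}
  leading term y^{3}: no divisor's leading term divides it; move -\tfrac{7}{8}y^{3} to the remainder.
  leading term y^{2}: no divisor's leading term divides it; move -\tfrac{15}{8}y^{2} to the remainder.
  leading term y: no divisor's leading term divides it; move \tfrac{31}{8}y to the remainder.
  leading term 1: no divisor's leading term divides it; move \tfrac{39}{8} to the remainder.
  remainder -\tfrac{7}{8}y^{3} - \tfrac{15}{8}y^{2} + \tfrac{31}{8}y + \tfrac{39}{8} ≠ 0; add h_4 = -\tfrac{7}{8}y^{3} - \tfrac{15}{8}y^{2} + \tfrac{31}{8}y + \tfrac{39}{8} to the basis.

The other S-polynomials (S(f_2,h_3), S(f_1,h_4), S(f_2,h_4), S(h_3,h_4)) all reduce to 0 modulo the current basis, so we have a Gröbner basis.
Inter-reduce: drop elements whose leading term is divisible by another's, tail-reduce, and make monic.
Reduced Gröbner basis: {x + \tfrac{7}{8}y^{2} + y - \tfrac{31}{8}, y^{3} + \tfrac{15}{7}y^{2} - \tfrac{31}{7}y - \tfrac{39}{7}}.

Since the basis is lex-ordered, y^{3} + \tfrac{15}{7}y^{2} - \tfrac{31}{7}y - \tfrac{39}{7} is univariate in y. Its roots are {-3, -1, 13/7}. Back-substituting each root into the other basis elements fixes the other coordinates.
  y = -3: the earlier basis element becomes x + 1 = 0, giving x = -1 — point (-1, -3).
  y = -1: the earlier basis element becomes x - 4 = 0, giving x = 4 — point (4, -1).
  y = 13/7: the earlier basis element becomes x + 1 = 0, giving x = -1 — point (-1, 13/7).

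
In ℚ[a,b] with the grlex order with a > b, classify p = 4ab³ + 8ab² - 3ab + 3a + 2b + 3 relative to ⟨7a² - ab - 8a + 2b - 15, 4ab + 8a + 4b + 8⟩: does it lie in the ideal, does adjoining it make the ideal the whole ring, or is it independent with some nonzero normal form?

First compute the reduced Gröbner basis of I by Buchberger's algorithm.
f_1 = 7a² - ab - 8a + 2b - 15, LT = a².
f_2 = 4ab + 8a + 4b + 8, LT = ab.

S(f_1,f_2): lcm = a²b. S = -1/7ab² - 2a² - 15/7ab + 2/7b² - 2a - 15/7b.
  leading term ab²: subtract (-1/28b)·f_2 from -1/7ab² - 2a² - 15/7ab + 2/7b² - 2a - 15/7b → -2a² - 13/7ab + 3/7b² - 2a - 13/7b
  leading term a²: subtract (-2/7)·f_1 from -2a² - 13/7ab + 3/7b² - 2a - 13/7b → -15/7ab + 3/7b² - 30/7a - 9/7b - 30/7
  leading term ab: subtract (-15/28)·f_2 from -15/7ab + 3/7b² - 30/7a - 9/7b - 30/7 → 3/7b² + 6/7b
  leading term b²: no divisor's leading term divides it; move 3/7b² to the remainder.
  leading term b: no divisor's leading term divides it; move 6/7b to the remainder.
  remainder 3/7b² + 6/7b ≠ 0; add h_3 = 3/7b² + 6/7b to the basis.

The other S-polynomials (S(f_1,h_3), S(f_2,h_3)) all reduce to 0 modulo the current basis, so we have a Gröbner basis.
Inter-reduce: drop elements whose leading term is divisible by another's, tail-reduce, and make monic.
Reduced Gröbner basis: {a² - 6/7a + 3/7b - 13/7, ab + 2a + b + 2, b² + 2b}.
Label its elements g_1 = a² - 6/7a + 3/7b - 13/7, g_2 = ab + 2a + b + 2, g_3 = b² + 2b.

Reduce p = 4ab³ + 8ab² - 3ab + 3a + 2b + 3 modulo G:
  leading term ab³: subtract (4b²)·g_2 from 4ab³ + 8ab² - 3ab + 3a + 2b + 3 → -4b³ - 3ab - 8b² + 3a + 2b + 3
  leading term b³: subtract (-4b)·g_3 from -4b³ - 3ab - 8b² + 3a + 2b + 3 → -3ab + 3a + 2b + 3
  leading term ab: subtract (-3)·g_2 from -3ab + 3a + 2b + 3 → 9a + 5b + 9
  leading term a: no divisor's leading term divides it; move 9a to the remainder.
  leading term b: no divisor's leading term divides it; move 5b to the remainder.
  leading term 1: no divisor's leading term divides it; move 9 to the remainder.
  normal form = 9a + 5b + 9.
The normal form is nonzero, so p ∉ I. Since p minus its normal form lies in I, I + (p) = I + (r) where r = 9a + 5b + 9; decide whether this ideal is the whole ring.
Run Buchberger on G together with r (pairs among the g_i already reduce to 0 since G is a Gröbner basis):
g_1 = a² - 6/7a + 3/7b - 13/7, LT = a².
g_2 = ab + 2a + b + 2, LT = ab.
g_3 = b² + 2b, LT = b².
r = 9a + 5b + 9, LT = a.

S(g_1,r): lcm = a². S = -5/9ab - 13/7a + 3/7b - 13/7.
  leading term ab: subtract (-5/9)·g_2 from -5/9ab - 13/7a + 3/7b - 13/7 → -47/63a + 62/63b - 47/63
  leading term a: subtract (-47/567)·r from -47/63a + 62/63b - 47/63 → 793/567b
  leading term b: no divisor's leading term divides it; move 793/567b to the remainder.
  remainder 793/567b ≠ 0; add m_5 = 793/567b to the basis.

The other S-polynomials (S(g_1,g_2), S(g_1,g_3), S(g_2,g_3), S(g_2,r), S(g_3,r), S(g_1,m_5), S(g_2,m_5), S(g_3,m_5), S(r,m_5)) all reduce to 0 modulo the current basis, so we have a Gröbner basis.
Inter-reduce: drop elements whose leading term is divisible by another's, tail-reduce, and make monic.
Reduced Gröbner basis: {a + 1, b}.
The reduced Gröbner basis of I + (p) is {a + 1, b} ≠ {1}, a proper ideal, so the enlarged system stays consistent: p is independent of I, with normal form 9a + 5b + 9.

Ideal membership is decidable via reduction modulo a Gröbner basis.

4ab³ + 8ab² - 3ab + 3a + 2b + 3 is independent of I; its normal form modulo I is 9a + 5b + 9.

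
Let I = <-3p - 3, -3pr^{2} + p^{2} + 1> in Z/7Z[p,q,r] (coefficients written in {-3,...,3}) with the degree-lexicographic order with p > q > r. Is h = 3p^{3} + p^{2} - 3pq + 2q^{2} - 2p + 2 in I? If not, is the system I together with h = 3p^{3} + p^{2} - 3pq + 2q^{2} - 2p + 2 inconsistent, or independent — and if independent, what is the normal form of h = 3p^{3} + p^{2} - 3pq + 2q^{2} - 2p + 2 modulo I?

3p^{3} + p^{2} - 3pq + 2q^{2} - 2p + 2 is independent of I; its normal form modulo I is 2q^{2} + 3q + 2.

First compute the reduced Gröbner basis of I by Buchberger's algorithm.
f_1 = -3p - 3, LT = p.
f_2 = -3pr^{2} + p^{2} + 1, LT = pr^{2}.

S(f_1,f_2): lcm = pr^{2}. S = -2p^{2} + r^{2} - 2.
  leading term p^{2}: subtract (3p)·f_1 from -2p^{2} + r^{2} - 2 → r^{2} + 2p - 2
  leading term r^{2}: no divisor's leading term divides it; move r^{2} to the remainder.
  leading term p: subtract (-3)·f_1 from 2p - 2 → 3
  leading term 1: no divisor's leading term divides it; move 3 to the remainder.
  remainder r^{2} + 3 ≠ 0; add k_3 = r^{2} + 3 to the basis.

S(f_1,k_3): leading monomials are coprime, so the S-polynomial reduces to 0 (Buchberger's first criterion).
S(f_2,k_3): lcm = pr^{2}. S = 2p^{2} - 3p + 2.
  leading term p^{2}: subtract (-3p)·f_1 from 2p^{2} - 3p + 2 → 2p + 2
  leading term p: subtract (-3)·f_1 from 2p + 2 → 0
  remainder 0.

Every S-polynomial of the final basis reduces to 0, so we have a Gröbner basis.
Inter-reduce: drop elements whose leading term is divisible by another's, tail-reduce, and make monic.
Reduced Gröbner basis: {r^{2} + 3, p + 1}.
Label its elements g_1 = r^{2} + 3, g_2 = p + 1.

Reduce h = 3p^{3} + p^{2} - 3pq + 2q^{2} - 2p + 2 modulo G:
  leading term p^{3}: subtract (3p^{2})·g_2 from 3p^{3} + p^{2} - 3pq + 2q^{2} - 2p + 2 → -2p^{2} - 3pq + 2q^{2} - 2p + 2
  leading term p^{2}: subtract (-2p)·g_2 from -2p^{2} - 3pq + 2q^{2} - 2p + 2 → -3pq + 2q^{2} + 2
  leading term pq: subtract (-3q)·g_2 from -3pq + 2q^{2} + 2 → 2q^{2} + 3q + 2
  leading term q^{2}: no divisor's leading term divides it; move 2q^{2} to the remainder.
  leading term q: no divisor's leading term divides it; move 3q to the remainder.
  leading term 1: no divisor's leading term divides it; move 2 to the remainder.
  normal form = 2q^{2} + 3q + 2.
The normal form is nonzero, so h ∉ I. Since h minus its normal form lies in I, I + (h) = I + (n) where n = 2q^{2} + 3q + 2; decide whether this ideal is the whole ring.
Run Buchberger on G together with n (pairs among the g_i already reduce to 0 since G is a Gröbner basis):
g_1 = r^{2} + 3, LT = r^{2}.
g_2 = p + 1, LT = p.
n = 2q^{2} + 3q + 2, LT = q^{2}.

S(g_1,g_2): leading monomials are coprime, so the S-polynomial reduces to 0 (Buchberger's first criterion).
S(g_1,n): leading monomials are coprime, so the S-polynomial reduces to 0 (Buchberger's first criterion).
S(g_2,n): leading monomials are coprime, so the S-polynomial reduces to 0 (Buchberger's first criterion).
Every S-polynomial of the final basis reduces to 0, so we have a Gröbner basis.
Inter-reduce: drop elements whose leading term is divisible by another's, tail-reduce, and make monic.
Reduced Gröbner basis: {q^{2} - 2q + 1, r^{2} + 3, p + 1}.
The reduced Gröbner basis of I + (h) is {q^{2} - 2q + 1, r^{2} + 3, p + 1} ≠ {1}, a proper ideal, so the enlarged system stays consistent: h is independent of I, with normal form 2q^{2} + 3q + 2.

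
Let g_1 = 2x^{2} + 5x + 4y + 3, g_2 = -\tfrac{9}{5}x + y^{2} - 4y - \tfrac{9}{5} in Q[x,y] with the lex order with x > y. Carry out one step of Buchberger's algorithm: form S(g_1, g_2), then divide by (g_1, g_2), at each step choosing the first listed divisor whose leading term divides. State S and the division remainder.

lcm(LM(g_1), LM(g_2)) = x^{2}.
S = (lcm/LT(g_1))·g_1 − (lcm/LT(g_2))·g_2 = \tfrac{5}{9}xy^{2} - \tfrac{20}{9}xy + \tfrac{3}{2}x + 2y + \tfrac{3}{2}.
Reduce S modulo (g_1, g_2) in that order:
  leading term xy^{2}: subtract (-\tfrac{25}{81}y^{2})·g_2 from \tfrac{5}{9}xy^{2} - \tfrac{20}{9}xy + \tfrac{3}{2}x + 2y + \tfrac{3}{2} → -\tfrac{20}{9}xy + \tfrac{3}{2}x + \tfrac{25}{81}y^{4} - \tfrac{100}{81}y^{3} - \tfrac{5}{9}y^{2} + 2y + \tfrac{3}{2}
  leading term xy: subtract (\tfrac{100}{81}y)·g_2 from -\tfrac{20}{9}xy + \tfrac{3}{2}x + \tfrac{25}{81}y^{4} - \tfrac{100}{81}y^{3} - \tfrac{5}{9}y^{2} + 2y + \tfrac{3}{2} → \tfrac{3}{2}x + \tfrac{25}{81}y^{4} - \tfrac{200}{81}y^{3} + \tfrac{355}{81}y^{2} + \tfrac{38}{9}y + \tfrac{3}{2}
  leading term x: subtract (-\tfrac{5}{6})·g_2 from \tfrac{3}{2}x + \tfrac{25}{81}y^{4} - \tfrac{200}{81}y^{3} + \tfrac{355}{81}y^{2} + \tfrac{38}{9}y + \tfrac{3}{2} → \tfrac{25}{81}y^{4} - \tfrac{200}{81}y^{3} + \tfrac{845}{162}y^{2} + \tfrac{8}{9}y
  leading term y^{4}: no divisor's leading term divides it; move \tfrac{25}{81}y^{4} to the remainder.
  leading term y^{3}: no divisor's leading term divides it; move -\tfrac{200}{81}y^{3} to the remainder.
  leading term y^{2}: no divisor's leading term divides it; move \tfrac{845}{162}y^{2} to the remainder.
  leading term y: no divisor's leading term divides it; move \tfrac{8}{9}y to the remainder.
The remainder \tfrac{25}{81}y^{4} - \tfrac{200}{81}y^{3} + \tfrac{845}{162}y^{2} + \tfrac{8}{9}y is nonzero, so it would be added as the next basis element.
An S-polynomial is built so that the two leading terms cancel; whether anything survives reduction is exactly the Gröbner-basis criterion.

S(g_1, g_2) = \tfrac{5}{9}xy^{2} - \tfrac{20}{9}xy + \tfrac{3}{2}x + 2y + \tfrac{3}{2}; remainder on division = \tfrac{25}{81}y^{4} - \tfrac{200}{81}y^{3} + \tfrac{845}{162}y^{2} + \tfrac{8}{9}y.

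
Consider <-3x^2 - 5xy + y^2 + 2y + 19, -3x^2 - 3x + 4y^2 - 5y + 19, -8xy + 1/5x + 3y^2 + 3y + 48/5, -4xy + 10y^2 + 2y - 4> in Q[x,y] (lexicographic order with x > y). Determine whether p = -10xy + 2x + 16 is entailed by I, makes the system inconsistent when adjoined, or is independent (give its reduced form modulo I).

First compute the reduced Gröbner basis of I by Buchberger's algorithm.
f_1 = -3x^2 - 5xy + y^2 + 2y + 19, LT = x^2.
f_2 = -3x^2 - 3x + 4y^2 - 5y + 19, LT = x^2.
f_3 = -8xy + 1/5x + 3y^2 + 3y + 48/5, LT = xy.
f_4 = -4xy + 10y^2 + 2y - 4, LT = xy.

S(f_1,f_2): lcm = x^2. S = 5/3xy - x + y^2 - 7/3y.
  leading term xy: subtract (-5/24)·f_3 from 5/3xy - x + y^2 - 7/3y → -23/24x + 13/8y^2 - 41/24y + 2
  leading term x: no divisor's leading term divides it; move -23/24x to the remainder.
  leading term y^2: no divisor's leading term divides it; move 13/8y^2 to the remainder.
  leading term y: no divisor's leading term divides it; move -41/24y to the remainder.
  leading term 1: no divisor's leading term divides it; move 2 to the remainder.
  remainder -23/24x + 13/8y^2 - 41/24y + 2 ≠ 0; add h_5 = -23/24x + 13/8y^2 - 41/24y + 2 to the basis.

S(f_1,f_3): lcm = x^2y. S = 1/40x^2 + 49/24xy^2 + 3/8xy + 6/5x - 1/3y^3 - 2/3y^2 - 19/3y.
  leading term x^2: subtract (-1/120)·f_1 from 1/40x^2 + 49/24xy^2 + 3/8xy + 6/5x - 1/3y^3 - 2/3y^2 - 19/3y → 49/24xy^2 + 1/3xy + 6/5x - 1/3y^3 - 79/120y^2 - 379/60y + 19/120
  leading term xy^2: subtract (-49/192y)·f_3 from 49/24xy^2 + 1/3xy + 6/5x - 1/3y^3 - 79/120y^2 - 379/60y + 19/120 → 123/320xy + 6/5x + 83/192y^3 + 103/960y^2 - 58/15y + 19/120
  leading term xy: subtract (-123/2560)·f_3 from 123/320xy + 6/5x + 83/192y^3 + 103/960y^2 - 58/15y + 19/120 → 15483/12800x + 83/192y^3 + 1931/7680y^2 - 28589/7680y + 1487/2400
  leading term x: subtract (-46449/36800)·h_5 from 15483/12800x + 83/192y^3 + 1931/7680y^2 - 28589/7680y + 1487/2400 → 83/192y^3 + 254197/110400y^2 - 324509/55200y + 43387/13800
  leading term y^3: no divisor's leading term divides it; move 83/192y^3 to the remainder.
  leading term y^2: no divisor's leading term divides it; move 254197/110400y^2 to the remainder.
  leading term y: no divisor's leading term divides it; move -324509/55200y to the remainder.
  leading term 1: no divisor's leading term divides it; move 43387/13800 to the remainder.
  remainder 83/192y^3 + 254197/110400y^2 - 324509/55200y + 43387/13800 ≠ 0; add h_6 = 83/192y^3 + 254197/110400y^2 - 324509/55200y + 43387/13800 to the basis.

S(f_1,f_4): lcm = x^2y. S = 25/6xy^2 + 1/2xy - x - 1/3y^3 - 2/3y^2 - 19/3y.
  leading term xy^2: subtract (-25/48y)·f_3 from 25/6xy^2 + 1/2xy - x - 1/3y^3 - 2/3y^2 - 19/3y → 29/48xy - x + 59/48y^3 + 43/48y^2 - 4/3y
  leading term xy: subtract (-29/384)·f_3 from 29/48xy - x + 59/48y^3 + 43/48y^2 - 4/3y → -1891/1920x + 59/48y^3 + 431/384y^2 - 425/384y + 29/40
  leading term x: subtract (1891/1840)·h_5 from -1891/1920x + 59/48y^3 + 431/384y^2 - 425/384y + 29/40 → 59/48y^3 - 3023/5520y^2 + 597/920y - 153/115
  leading term y^3: subtract (236/83)·h_6 from 59/48y^3 - 3023/5520y^2 + 597/920y - 153/115 → -88327/12450y^2 + 108094/6225y - 127861/12450
  leading term y^2: no divisor's leading term divides it; move -88327/12450y^2 to the remainder.
  leading term y: no divisor's leading term divides it; move 108094/6225y to the remainder.
  leading term 1: no divisor's leading term divides it; move -127861/12450 to the remainder.
  remainder -88327/12450y^2 + 108094/6225y - 127861/12450 ≠ 0; add h_7 = -88327/12450y^2 + 108094/6225y - 127861/12450 to the basis.

S(f_2,f_3): lcm = x^2y. S = 1/40x^2 + 3/8xy^2 + 11/8xy + 6/5x - 4/3y^3 + 5/3y^2 - 19/3y.
  leading term x^2: subtract (-1/120)·f_1 from 1/40x^2 + 3/8xy^2 + 11/8xy + 6/5x - 4/3y^3 + 5/3y^2 - 19/3y → 3/8xy^2 + 4/3xy + 6/5x - 4/3y^3 + 67/40y^2 - 379/60y + 19/120
  leading term xy^2: subtract (-3/64y)·f_3 from 3/8xy^2 + 4/3xy + 6/5x - 4/3y^3 + 67/40y^2 - 379/60y + 19/120 → 1289/960xy + 6/5x - 229/192y^3 + 581/320y^2 - 88/15y + 19/120
  leading term xy: subtract (-1289/7680)·f_3 from 1289/960xy + 6/5x - 229/192y^3 + 581/320y^2 - 88/15y + 19/120 → 47369/38400x - 229/192y^3 + 5937/2560y^2 - 41189/7680y + 4247/2400
  leading term x: subtract (-47369/36800)·h_5 from 47369/38400x - 229/192y^3 + 5937/2560y^2 - 41189/7680y + 4247/2400 → -229/192y^3 + 162319/36800y^2 - 139143/18400y + 59947/13800
  leading term y^3: subtract (-229/83)·h_6 from -229/192y^3 + 162319/36800y^2 - 139143/18400y + 59947/13800 → 1541071/143175y^2 - 3404974/143175y + 621301/47725
  leading term y^2: subtract (-3082142/2031521)·h_7 from 1541071/143175y^2 - 3404974/143175y + 621301/47725 → 15619238/6094563y - 15619238/6094563
  leading term y: no divisor's leading term divides it; move 15619238/6094563y to the remainder.
  leading term 1: no divisor's leading term divides it; move -15619238/6094563 to the remainder.
  remainder 15619238/6094563y - 15619238/6094563 ≠ 0; add h_8 = 15619238/6094563y - 15619238/6094563 to the basis.

The other S-polynomials (S(f_2,f_4), S(f_3,f_4), S(f_1,h_5), S(f_2,h_5), S(f_3,h_5), S(f_4,h_5), S(f_1,h_6), S(f_2,h_6), S(f_3,h_6), S(f_4,h_6), S(h_5,h_6), S(f_1,h_7), S(f_2,h_7), S(f_3,h_7), S(f_4,h_7), S(h_5,h_7), S(h_6,h_7), S(f_1,h_8), S(f_2,h_8), S(f_3,h_8), S(f_4,h_8), S(h_5,h_8), S(h_6,h_8), S(h_7,h_8)) all reduce to 0 modulo the current basis, so we have a Gröbner basis.
Inter-reduce: drop elements whose leading term is divisible by another's, tail-reduce, and make monic.
Reduced Gröbner basis: {x - 2, y - 1}.
Label its elements g_1 = x - 2, g_2 = y - 1.

Reduce p = -10xy + 2x + 16 modulo G:
  leading term xy: subtract (-10y)·g_1 from -10xy + 2x + 16 → 2x - 20y + 16
  leading term x: subtract (2)·g_1 from 2x - 20y + 16 → -20y + 20
  leading term y: subtract (-20)·g_2 from -20y + 20 → 0
  normal form = 0.
Since the normal form is 0, p ∈ I.

-10xy + 2x + 16 lies in I (it reduces to 0).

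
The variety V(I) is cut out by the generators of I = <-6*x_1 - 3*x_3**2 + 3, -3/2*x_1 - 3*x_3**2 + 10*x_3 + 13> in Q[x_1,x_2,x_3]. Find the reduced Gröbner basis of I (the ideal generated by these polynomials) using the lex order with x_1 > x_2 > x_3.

G = {x_1 + 20/9*x_3 + 20/9, x_3**2 - 40/9*x_3 - 49/9}

This is the nonlinear analogue of row-reducing a linear system.

f_1 = -6*x_1 - 3*x_3**2 + 3, LT = x_1.
f_2 = -3/2*x_1 - 3*x_3**2 + 10*x_3 + 13, LT = x_1.

S(f_1,f_2): lcm = x_1. S = -3/2*x_3**2 + 20/3*x_3 + 49/6.
  leading term x_3**2: no divisor's leading term divides it; move -3/2*x_3**2 to the remainder.
  leading term x_3: no divisor's leading term divides it; move 20/3*x_3 to the remainder.
  leading term 1: no divisor's leading term divides it; move 49/6 to the remainder.
  remainder -3/2*x_3**2 + 20/3*x_3 + 49/6 ≠ 0; add g_3 = -3/2*x_3**2 + 20/3*x_3 + 49/6 to the basis.

The other S-polynomials (S(f_1,g_3), S(f_2,g_3)) all reduce to 0 modulo the current basis, so we have a Gröbner basis.
Inter-reduce: drop elements whose leading term is divisible by another's, tail-reduce, and make monic.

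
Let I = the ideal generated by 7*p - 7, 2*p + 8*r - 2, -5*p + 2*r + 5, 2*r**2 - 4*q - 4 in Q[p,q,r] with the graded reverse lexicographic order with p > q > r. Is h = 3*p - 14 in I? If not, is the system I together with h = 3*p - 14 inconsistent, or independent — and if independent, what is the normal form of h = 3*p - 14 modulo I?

Adjoining 3*p - 14 makes the ideal the whole ring: the system is inconsistent.

First compute the reduced Gröbner basis of I by Buchberger's algorithm.
f_1 = 7*p - 7, LT = p.
f_2 = 2*p + 8*r - 2, LT = p.
f_3 = -5*p + 2*r + 5, LT = p.
f_4 = 2*r**2 - 4*q - 4, LT = r**2.

S(f_1,f_2): lcm = p. S = -4*r.
  leading term r: no divisor's leading term divides it; move -4*r to the remainder.
  remainder -4*r ≠ 0; add k_5 = -4*r to the basis.

S(f_4,k_5): lcm = r**2. S = -2*q - 2.
  leading term q: no divisor's leading term divides it; move -2*q to the remainder.
  leading term 1: no divisor's leading term divides it; move -2 to the remainder.
  remainder -2*q - 2 ≠ 0; add k_6 = -2*q - 2 to the basis.

The other S-polynomials (S(f_1,f_3), S(f_1,f_4), S(f_2,f_3), S(f_2,f_4), S(f_3,f_4), S(f_1,k_5), S(f_2,k_5), S(f_3,k_5), S(f_1,k_6), S(f_2,k_6), S(f_3,k_6), S(f_4,k_6), S(k_5,k_6)) all reduce to 0 modulo the current basis, so we have a Gröbner basis.
Inter-reduce: drop elements whose leading term is divisible by another's, tail-reduce, and make monic.
Reduced Gröbner basis: {p - 1, q + 1, r}.
Label its elements g_1 = p - 1, g_2 = q + 1, g_3 = r.

Reduce h = 3*p - 14 modulo G:
  leading term p: subtract (3)·g_1 from 3*p - 14 → -11
  leading term 1: no divisor's leading term divides it; move -11 to the remainder.
  normal form = -11.
The normal form is nonzero, so h ∉ I. Since h minus its normal form lies in I, I + (h) = I + (n) where n = -11; decide whether this ideal is the whole ring.
Here n = -11 is a nonzero constant, hence a unit: 1 ∈ I + (h), the Gröbner basis of I + (h) is {1}, and the enlarged system has no common solution — adjoining h is inconsistent.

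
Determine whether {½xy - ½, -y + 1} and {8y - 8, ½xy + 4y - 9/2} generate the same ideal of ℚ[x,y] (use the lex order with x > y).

Yes, the ideals are equal.

Two ideals are equal iff their reduced Gröbner bases coincide (the reduced basis is unique for a fixed ordering).
Buchberger on the first generating set:
f_1 = ½xy - ½, LT = xy.
f_2 = -y + 1, LT = y.

S(f_1,f_2): lcm = xy. S = x - 1.
  leading term x: no divisor's leading term divides it; move x to the remainder.
  leading term 1: no divisor's leading term divides it; move -1 to the remainder.
  remainder x - 1 ≠ 0; add g_3 = x - 1 to the basis.

The other S-polynomials (S(f_1,g_3), S(f_2,g_3)) all reduce to 0 modulo the current basis, so we have a Gröbner basis.
Inter-reduce: drop elements whose leading term is divisible by another's, tail-reduce, and make monic.
Reduced Gröbner basis: {x - 1, y - 1}.

Buchberger on the second generating set:
h_1 = 8y - 8, LT = y.
h_2 = ½xy + 4y - 9/2, LT = xy.

S(h_1,h_2): lcm = xy. S = -x - 8y + 9.
  leading term x: no divisor's leading term divides it; move -x to the remainder.
  leading term y: subtract (-1)·h_1 from -8y + 9 → 1
  leading term 1: no divisor's leading term divides it; move 1 to the remainder.
  remainder -x + 1 ≠ 0; add k_3 = -x + 1 to the basis.

The other S-polynomials (S(h_1,k_3), S(h_2,k_3)) all reduce to 0 modulo the current basis, so we have a Gröbner basis.
Inter-reduce: drop elements whose leading term is divisible by another's, tail-reduce, and make monic.
Reduced Gröbner basis: {x - 1, y - 1}.

Same reduced basis, so the two generating sets span the same ideal.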